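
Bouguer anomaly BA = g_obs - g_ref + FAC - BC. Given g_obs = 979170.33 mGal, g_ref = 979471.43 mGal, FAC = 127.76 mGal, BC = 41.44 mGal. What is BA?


BA = g_obs - g_ref + FAC - BC
= 979170.33 - 979471.43 + 127.76 - 41.44
= -214.78 mGal

-214.78


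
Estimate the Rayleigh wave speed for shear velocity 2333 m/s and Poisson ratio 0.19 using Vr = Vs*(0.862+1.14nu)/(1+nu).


Numerator factor = 0.862 + 1.14*0.19 = 1.0786
Denominator = 1 + 0.19 = 1.19
Vr = 2333 * 1.0786 / 1.19 = 2114.6 m/s

2114.6


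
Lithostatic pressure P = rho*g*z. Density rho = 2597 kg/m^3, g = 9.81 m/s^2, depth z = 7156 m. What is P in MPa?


P = rho * g * z / 1e6
= 2597 * 9.81 * 7156 / 1e6
= 182310334.92 / 1e6
= 182.3103 MPa

182.3103


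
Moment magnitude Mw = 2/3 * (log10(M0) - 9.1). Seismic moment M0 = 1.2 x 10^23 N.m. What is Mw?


log10(M0) = log10(1.2 x 10^23) = 23.0792
Mw = 2/3 * (23.0792 - 9.1)
= 2/3 * 13.9792
= 9.32

9.32


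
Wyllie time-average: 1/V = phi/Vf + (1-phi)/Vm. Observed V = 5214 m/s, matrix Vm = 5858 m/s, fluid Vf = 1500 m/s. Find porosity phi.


1/V - 1/Vm = 1/5214 - 1/5858 = 2.108e-05
1/Vf - 1/Vm = 1/1500 - 1/5858 = 0.00049596
phi = 2.108e-05 / 0.00049596 = 0.0425

0.0425


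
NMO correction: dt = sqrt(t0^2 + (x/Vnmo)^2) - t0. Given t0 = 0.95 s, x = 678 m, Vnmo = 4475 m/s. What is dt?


x/Vnmo = 678/4475 = 0.151508
(x/Vnmo)^2 = 0.022955
t0^2 = 0.9025
sqrt(0.9025 + 0.022955) = 0.962006
dt = 0.962006 - 0.95 = 0.012006

0.012006


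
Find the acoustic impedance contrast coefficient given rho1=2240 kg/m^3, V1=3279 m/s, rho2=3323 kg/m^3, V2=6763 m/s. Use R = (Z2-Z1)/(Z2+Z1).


Z1 = 2240 * 3279 = 7344960
Z2 = 3323 * 6763 = 22473449
R = (22473449 - 7344960) / (22473449 + 7344960) = 15128489 / 29818409 = 0.5074

0.5074


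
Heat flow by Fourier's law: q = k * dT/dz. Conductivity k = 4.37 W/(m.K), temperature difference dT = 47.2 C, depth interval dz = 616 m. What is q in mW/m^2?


q = k * dT / dz * 1000
= 4.37 * 47.2 / 616 * 1000
= 0.334844 * 1000
= 334.8442 mW/m^2

334.8442


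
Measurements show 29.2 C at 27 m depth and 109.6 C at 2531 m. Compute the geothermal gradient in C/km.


dT = 109.6 - 29.2 = 80.4 C
dz = 2531 - 27 = 2504 m
gradient = dT/dz * 1000 = 80.4/2504 * 1000 = 32.1086 C/km

32.1086


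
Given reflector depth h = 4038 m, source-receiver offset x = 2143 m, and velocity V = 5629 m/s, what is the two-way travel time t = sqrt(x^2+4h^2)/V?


x^2 + 4h^2 = 2143^2 + 4*4038^2 = 4592449 + 65221776 = 69814225
sqrt(69814225) = 8355.4907
t = 8355.4907 / 5629 = 1.4844 s

1.4844


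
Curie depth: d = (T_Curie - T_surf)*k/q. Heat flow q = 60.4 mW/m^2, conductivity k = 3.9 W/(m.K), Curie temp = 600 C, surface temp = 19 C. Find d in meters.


T_Curie - T_surf = 600 - 19 = 581 C
Convert q to W/m^2: 60.4 mW/m^2 = 0.0604 W/m^2
d = 581 * 3.9 / 0.0604 = 37514.9 m

37514.9


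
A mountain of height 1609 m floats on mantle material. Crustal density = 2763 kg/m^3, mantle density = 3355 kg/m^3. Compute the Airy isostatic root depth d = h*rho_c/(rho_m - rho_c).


rho_m - rho_c = 3355 - 2763 = 592
d = 1609 * 2763 / 592
= 4445667 / 592
= 7509.57 m

7509.57


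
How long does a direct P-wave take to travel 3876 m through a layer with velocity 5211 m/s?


t = x / V
= 3876 / 5211
= 0.7438 s

0.7438


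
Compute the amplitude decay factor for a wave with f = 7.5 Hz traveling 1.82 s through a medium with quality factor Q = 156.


pi*f*t/Q = pi*7.5*1.82/156 = 0.274889
A/A0 = exp(-0.274889) = 0.759656

0.759656


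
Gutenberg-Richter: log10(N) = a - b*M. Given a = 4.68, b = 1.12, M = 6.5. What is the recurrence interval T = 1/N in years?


log10(N) = 4.68 - 1.12*6.5 = -2.6
N = 10^-2.6 = 0.002512
T = 1/N = 1/0.002512 = 398.1072 years

398.1072


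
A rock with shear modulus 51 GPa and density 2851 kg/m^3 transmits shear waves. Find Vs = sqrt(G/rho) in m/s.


Convert G to Pa: G = 51e9 Pa
Compute G/rho = 51e9 / 2851 = 17888460.1894
Vs = sqrt(17888460.1894) = 4229.48 m/s

4229.48


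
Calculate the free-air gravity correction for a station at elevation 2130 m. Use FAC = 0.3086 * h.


FAC = 0.3086 * h
= 0.3086 * 2130
= 657.318 mGal

657.318


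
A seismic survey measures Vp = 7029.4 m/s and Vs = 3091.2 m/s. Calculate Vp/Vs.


Vp/Vs = 7029.4 / 3091.2
= 2.274

2.274


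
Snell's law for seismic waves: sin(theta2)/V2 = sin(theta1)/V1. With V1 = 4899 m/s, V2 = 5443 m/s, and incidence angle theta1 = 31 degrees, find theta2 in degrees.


sin(theta1) = sin(31 deg) = 0.515038
sin(theta2) = V2/V1 * sin(theta1) = 5443/4899 * 0.515038 = 0.572229
theta2 = arcsin(0.572229) = 34.9058 degrees

34.9058


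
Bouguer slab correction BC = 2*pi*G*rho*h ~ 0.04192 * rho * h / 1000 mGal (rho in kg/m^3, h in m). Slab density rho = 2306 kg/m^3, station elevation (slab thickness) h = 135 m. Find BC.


BC = 0.04192 * rho * h / 1000
= 0.04192 * 2306 * 135 / 1000
= 13.0501 mGal

13.0501


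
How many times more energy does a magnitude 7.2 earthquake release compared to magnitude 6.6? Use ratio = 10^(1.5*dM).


M2 - M1 = 7.2 - 6.6 = 0.6
1.5 * 0.6 = 0.9
ratio = 10^0.9 = 7.94

7.94


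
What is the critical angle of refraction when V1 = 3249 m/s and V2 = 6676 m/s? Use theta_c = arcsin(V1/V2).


V1/V2 = 3249/6676 = 0.486669
theta_c = arcsin(0.486669) = 29.1219 degrees

29.1219


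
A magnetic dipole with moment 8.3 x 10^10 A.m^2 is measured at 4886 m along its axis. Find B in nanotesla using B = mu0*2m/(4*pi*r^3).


m = 8.3 x 10^10 = 83000000000 A.m^2
2m = 166000000000 A.m^2
r^3 = 4886^3 = 116643458456
B = (4pi*10^-7) * 166000000000 / (4*pi * 116643458456) * 1e9
= 208601.752198 / 1465784928698.7 * 1e9
= 142.314 nT

142.314


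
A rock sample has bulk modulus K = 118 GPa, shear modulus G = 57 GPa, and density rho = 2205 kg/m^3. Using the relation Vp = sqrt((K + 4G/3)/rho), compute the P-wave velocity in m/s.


First compute the effective modulus:
K + 4G/3 = 118e9 + 4*57e9/3 = 194000000000.0 Pa
Then divide by density:
194000000000.0 / 2205 = 87981859.4104 Pa/(kg/m^3)
Take the square root:
Vp = sqrt(87981859.4104) = 9379.86 m/s

9379.86


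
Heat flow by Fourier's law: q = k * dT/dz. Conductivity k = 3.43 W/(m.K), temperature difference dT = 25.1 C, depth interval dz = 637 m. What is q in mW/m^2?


q = k * dT / dz * 1000
= 3.43 * 25.1 / 637 * 1000
= 0.135154 * 1000
= 135.1538 mW/m^2

135.1538


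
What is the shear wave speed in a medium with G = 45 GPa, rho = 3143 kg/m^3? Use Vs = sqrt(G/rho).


Convert G to Pa: G = 45e9 Pa
Compute G/rho = 45e9 / 3143 = 14317531.0213
Vs = sqrt(14317531.0213) = 3783.85 m/s

3783.85


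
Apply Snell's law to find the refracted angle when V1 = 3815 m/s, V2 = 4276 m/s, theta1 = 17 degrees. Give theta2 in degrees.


sin(theta1) = sin(17 deg) = 0.292372
sin(theta2) = V2/V1 * sin(theta1) = 4276/3815 * 0.292372 = 0.327702
theta2 = arcsin(0.327702) = 19.1293 degrees

19.1293


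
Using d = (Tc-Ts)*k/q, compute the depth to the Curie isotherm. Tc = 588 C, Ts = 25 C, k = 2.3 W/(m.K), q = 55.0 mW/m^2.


T_Curie - T_surf = 588 - 25 = 563 C
Convert q to W/m^2: 55.0 mW/m^2 = 0.055 W/m^2
d = 563 * 2.3 / 0.055 = 23543.64 m

23543.64


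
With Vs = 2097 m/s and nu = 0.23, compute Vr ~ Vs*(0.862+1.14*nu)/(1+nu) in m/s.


Numerator factor = 0.862 + 1.14*0.23 = 1.1242
Denominator = 1 + 0.23 = 1.23
Vr = 2097 * 1.1242 / 1.23 = 1916.62 m/s

1916.62


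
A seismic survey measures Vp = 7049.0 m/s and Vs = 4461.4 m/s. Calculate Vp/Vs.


Vp/Vs = 7049.0 / 4461.4
= 1.58

1.58


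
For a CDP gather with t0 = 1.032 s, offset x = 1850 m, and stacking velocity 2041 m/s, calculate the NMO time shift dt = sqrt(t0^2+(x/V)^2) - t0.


x/Vnmo = 1850/2041 = 0.906418
(x/Vnmo)^2 = 0.821594
t0^2 = 1.065024
sqrt(1.065024 + 0.821594) = 1.373542
dt = 1.373542 - 1.032 = 0.341542

0.341542


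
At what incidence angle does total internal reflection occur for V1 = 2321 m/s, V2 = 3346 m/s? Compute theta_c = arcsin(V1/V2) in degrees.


V1/V2 = 2321/3346 = 0.693664
theta_c = arcsin(0.693664) = 43.9209 degrees

43.9209


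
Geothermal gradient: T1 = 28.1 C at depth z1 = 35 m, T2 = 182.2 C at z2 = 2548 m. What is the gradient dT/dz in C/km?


dT = 182.2 - 28.1 = 154.1 C
dz = 2548 - 35 = 2513 m
gradient = dT/dz * 1000 = 154.1/2513 * 1000 = 61.3211 C/km

61.3211


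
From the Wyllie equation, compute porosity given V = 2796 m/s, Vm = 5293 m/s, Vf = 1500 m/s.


1/V - 1/Vm = 1/2796 - 1/5293 = 0.00016873
1/Vf - 1/Vm = 1/1500 - 1/5293 = 0.00047774
phi = 0.00016873 / 0.00047774 = 0.3532

0.3532


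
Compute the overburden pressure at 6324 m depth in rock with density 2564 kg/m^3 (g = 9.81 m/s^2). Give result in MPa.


P = rho * g * z / 1e6
= 2564 * 9.81 * 6324 / 1e6
= 159066560.16 / 1e6
= 159.0666 MPa

159.0666


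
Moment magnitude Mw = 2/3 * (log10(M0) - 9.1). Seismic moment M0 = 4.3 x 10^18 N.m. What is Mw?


log10(M0) = log10(4.3 x 10^18) = 18.6335
Mw = 2/3 * (18.6335 - 9.1)
= 2/3 * 9.5335
= 6.36

6.36


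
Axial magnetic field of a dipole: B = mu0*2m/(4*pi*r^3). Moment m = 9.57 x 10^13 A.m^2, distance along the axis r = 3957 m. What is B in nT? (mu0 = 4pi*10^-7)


m = 9.57 x 10^13 = 95700000000000 A.m^2
2m = 191400000000000 A.m^2
r^3 = 3957^3 = 61958108493
B = (4pi*10^-7) * 191400000000000 / (4*pi * 61958108493) * 1e9
= 240520333.558835 / 778588553887.71 * 1e9
= 308918.4042 nT

308918.4042


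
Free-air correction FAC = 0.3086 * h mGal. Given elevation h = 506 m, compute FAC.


FAC = 0.3086 * h
= 0.3086 * 506
= 156.1516 mGal

156.1516


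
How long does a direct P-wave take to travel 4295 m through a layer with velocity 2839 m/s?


t = x / V
= 4295 / 2839
= 1.5129 s

1.5129


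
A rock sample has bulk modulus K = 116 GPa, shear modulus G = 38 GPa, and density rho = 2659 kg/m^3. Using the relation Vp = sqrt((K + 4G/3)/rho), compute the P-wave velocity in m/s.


First compute the effective modulus:
K + 4G/3 = 116e9 + 4*38e9/3 = 166666666666.67 Pa
Then divide by density:
166666666666.67 / 2659 = 62680205.5911 Pa/(kg/m^3)
Take the square root:
Vp = sqrt(62680205.5911) = 7917.08 m/s

7917.08


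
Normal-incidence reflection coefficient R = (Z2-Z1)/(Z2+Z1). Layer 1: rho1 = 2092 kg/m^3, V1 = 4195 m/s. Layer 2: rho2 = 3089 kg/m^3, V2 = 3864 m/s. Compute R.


Z1 = 2092 * 4195 = 8775940
Z2 = 3089 * 3864 = 11935896
R = (11935896 - 8775940) / (11935896 + 8775940) = 3159956 / 20711836 = 0.1526

0.1526


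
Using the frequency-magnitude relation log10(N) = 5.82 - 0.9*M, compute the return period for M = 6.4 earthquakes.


log10(N) = 5.82 - 0.9*6.4 = 0.06
N = 10^0.06 = 1.148154
T = 1/N = 1/1.148154 = 0.871 years

0.871


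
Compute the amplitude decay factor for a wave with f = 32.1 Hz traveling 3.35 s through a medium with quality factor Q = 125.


pi*f*t/Q = pi*32.1*3.35/125 = 2.702649
A/A0 = exp(-2.702649) = 0.067028

0.067028


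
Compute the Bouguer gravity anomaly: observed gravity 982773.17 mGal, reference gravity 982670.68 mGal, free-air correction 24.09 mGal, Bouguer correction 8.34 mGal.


BA = g_obs - g_ref + FAC - BC
= 982773.17 - 982670.68 + 24.09 - 8.34
= 118.24 mGal

118.24


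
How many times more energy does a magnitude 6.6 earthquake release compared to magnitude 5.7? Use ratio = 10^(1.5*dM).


M2 - M1 = 6.6 - 5.7 = 0.9
1.5 * 0.9 = 1.35
ratio = 10^1.35 = 22.39

22.39


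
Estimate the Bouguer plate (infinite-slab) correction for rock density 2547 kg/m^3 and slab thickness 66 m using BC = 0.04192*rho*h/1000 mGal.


BC = 0.04192 * rho * h / 1000
= 0.04192 * 2547 * 66 / 1000
= 7.0468 mGal

7.0468


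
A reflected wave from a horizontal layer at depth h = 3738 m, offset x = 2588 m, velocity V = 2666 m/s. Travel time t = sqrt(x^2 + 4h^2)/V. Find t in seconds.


x^2 + 4h^2 = 2588^2 + 4*3738^2 = 6697744 + 55890576 = 62588320
sqrt(62588320) = 7911.278
t = 7911.278 / 2666 = 2.9675 s

2.9675


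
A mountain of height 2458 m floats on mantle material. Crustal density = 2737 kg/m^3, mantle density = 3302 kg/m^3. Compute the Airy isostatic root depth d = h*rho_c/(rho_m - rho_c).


rho_m - rho_c = 3302 - 2737 = 565
d = 2458 * 2737 / 565
= 6727546 / 565
= 11907.16 m

11907.16


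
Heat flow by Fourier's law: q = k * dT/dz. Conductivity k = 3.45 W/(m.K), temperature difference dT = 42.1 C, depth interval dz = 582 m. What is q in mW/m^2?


q = k * dT / dz * 1000
= 3.45 * 42.1 / 582 * 1000
= 0.249562 * 1000
= 249.5619 mW/m^2

249.5619


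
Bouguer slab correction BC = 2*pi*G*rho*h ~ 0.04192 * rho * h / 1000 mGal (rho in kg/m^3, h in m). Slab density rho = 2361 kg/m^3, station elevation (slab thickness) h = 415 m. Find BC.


BC = 0.04192 * rho * h / 1000
= 0.04192 * 2361 * 415 / 1000
= 41.0738 mGal

41.0738


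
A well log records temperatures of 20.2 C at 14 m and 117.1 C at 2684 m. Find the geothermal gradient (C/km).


dT = 117.1 - 20.2 = 96.9 C
dz = 2684 - 14 = 2670 m
gradient = dT/dz * 1000 = 96.9/2670 * 1000 = 36.2921 C/km

36.2921


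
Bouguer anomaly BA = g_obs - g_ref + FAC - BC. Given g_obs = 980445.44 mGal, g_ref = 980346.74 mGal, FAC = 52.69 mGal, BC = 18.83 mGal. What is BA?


BA = g_obs - g_ref + FAC - BC
= 980445.44 - 980346.74 + 52.69 - 18.83
= 132.56 mGal

132.56


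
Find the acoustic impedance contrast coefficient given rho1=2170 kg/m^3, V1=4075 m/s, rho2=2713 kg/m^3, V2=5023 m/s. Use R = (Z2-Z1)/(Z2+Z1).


Z1 = 2170 * 4075 = 8842750
Z2 = 2713 * 5023 = 13627399
R = (13627399 - 8842750) / (13627399 + 8842750) = 4784649 / 22470149 = 0.2129

0.2129


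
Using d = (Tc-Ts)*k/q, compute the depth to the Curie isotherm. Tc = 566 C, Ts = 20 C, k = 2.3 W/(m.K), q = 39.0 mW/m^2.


T_Curie - T_surf = 566 - 20 = 546 C
Convert q to W/m^2: 39.0 mW/m^2 = 0.039 W/m^2
d = 546 * 2.3 / 0.039 = 32200.0 m

32200.0


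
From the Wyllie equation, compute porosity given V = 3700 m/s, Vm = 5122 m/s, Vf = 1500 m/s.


1/V - 1/Vm = 1/3700 - 1/5122 = 7.503e-05
1/Vf - 1/Vm = 1/1500 - 1/5122 = 0.00047143
phi = 7.503e-05 / 0.00047143 = 0.1592

0.1592


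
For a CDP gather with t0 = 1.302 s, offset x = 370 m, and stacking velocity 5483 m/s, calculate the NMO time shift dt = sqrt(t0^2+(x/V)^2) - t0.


x/Vnmo = 370/5483 = 0.067481
(x/Vnmo)^2 = 0.004554
t0^2 = 1.695204
sqrt(1.695204 + 0.004554) = 1.303748
dt = 1.303748 - 1.302 = 0.001748

0.001748


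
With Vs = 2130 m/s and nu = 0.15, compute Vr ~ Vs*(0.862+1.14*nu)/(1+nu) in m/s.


Numerator factor = 0.862 + 1.14*0.15 = 1.033
Denominator = 1 + 0.15 = 1.15
Vr = 2130 * 1.033 / 1.15 = 1913.3 m/s

1913.3


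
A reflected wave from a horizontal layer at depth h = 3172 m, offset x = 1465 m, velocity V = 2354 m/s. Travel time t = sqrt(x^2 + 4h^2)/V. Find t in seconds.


x^2 + 4h^2 = 1465^2 + 4*3172^2 = 2146225 + 40246336 = 42392561
sqrt(42392561) = 6510.957
t = 6510.957 / 2354 = 2.7659 s

2.7659


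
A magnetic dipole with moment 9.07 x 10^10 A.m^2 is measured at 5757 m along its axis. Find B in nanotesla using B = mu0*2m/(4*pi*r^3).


m = 9.07 x 10^10 = 90700000000 A.m^2
2m = 181400000000 A.m^2
r^3 = 5757^3 = 190804533093
B = (4pi*10^-7) * 181400000000 / (4*pi * 190804533093) * 1e9
= 227953.962944 / 2397720477746.4 * 1e9
= 95.0711 nT

95.0711


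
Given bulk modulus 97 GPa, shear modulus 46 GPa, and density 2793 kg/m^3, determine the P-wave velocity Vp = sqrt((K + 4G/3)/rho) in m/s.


First compute the effective modulus:
K + 4G/3 = 97e9 + 4*46e9/3 = 158333333333.33 Pa
Then divide by density:
158333333333.33 / 2793 = 56689342.4036 Pa/(kg/m^3)
Take the square root:
Vp = sqrt(56689342.4036) = 7529.23 m/s

7529.23


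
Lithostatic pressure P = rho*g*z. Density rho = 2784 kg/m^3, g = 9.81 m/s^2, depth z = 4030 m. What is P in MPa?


P = rho * g * z / 1e6
= 2784 * 9.81 * 4030 / 1e6
= 110063491.2 / 1e6
= 110.0635 MPa

110.0635


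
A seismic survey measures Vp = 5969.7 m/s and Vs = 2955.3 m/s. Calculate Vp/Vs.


Vp/Vs = 5969.7 / 2955.3
= 2.02

2.02


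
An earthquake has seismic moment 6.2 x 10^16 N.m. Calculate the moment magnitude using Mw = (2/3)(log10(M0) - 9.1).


log10(M0) = log10(6.2 x 10^16) = 16.7924
Mw = 2/3 * (16.7924 - 9.1)
= 2/3 * 7.6924
= 5.13

5.13


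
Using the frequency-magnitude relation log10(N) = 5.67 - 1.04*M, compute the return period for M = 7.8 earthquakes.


log10(N) = 5.67 - 1.04*7.8 = -2.442
N = 10^-2.442 = 0.003614
T = 1/N = 1/0.003614 = 276.6942 years

276.6942


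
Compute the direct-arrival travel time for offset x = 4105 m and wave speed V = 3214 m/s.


t = x / V
= 4105 / 3214
= 1.2772 s

1.2772


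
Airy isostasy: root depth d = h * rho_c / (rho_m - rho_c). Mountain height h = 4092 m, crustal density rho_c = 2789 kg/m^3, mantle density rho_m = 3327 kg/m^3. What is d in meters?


rho_m - rho_c = 3327 - 2789 = 538
d = 4092 * 2789 / 538
= 11412588 / 538
= 21212.99 m

21212.99


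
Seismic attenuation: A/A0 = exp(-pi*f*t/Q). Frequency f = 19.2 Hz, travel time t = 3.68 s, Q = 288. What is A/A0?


pi*f*t/Q = pi*19.2*3.68/288 = 0.770737
A/A0 = exp(-0.770737) = 0.462672

0.462672


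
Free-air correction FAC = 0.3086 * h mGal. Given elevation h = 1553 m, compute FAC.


FAC = 0.3086 * h
= 0.3086 * 1553
= 479.2558 mGal

479.2558


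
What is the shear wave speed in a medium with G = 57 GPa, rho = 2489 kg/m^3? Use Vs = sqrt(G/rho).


Convert G to Pa: G = 57e9 Pa
Compute G/rho = 57e9 / 2489 = 22900763.3588
Vs = sqrt(22900763.3588) = 4785.47 m/s

4785.47


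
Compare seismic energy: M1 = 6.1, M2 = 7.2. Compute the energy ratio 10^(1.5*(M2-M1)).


M2 - M1 = 7.2 - 6.1 = 1.1
1.5 * 1.1 = 1.65
ratio = 10^1.65 = 44.67

44.67


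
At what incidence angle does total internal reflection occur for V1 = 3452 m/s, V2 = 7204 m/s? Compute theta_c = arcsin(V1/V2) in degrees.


V1/V2 = 3452/7204 = 0.479178
theta_c = arcsin(0.479178) = 28.6317 degrees

28.6317


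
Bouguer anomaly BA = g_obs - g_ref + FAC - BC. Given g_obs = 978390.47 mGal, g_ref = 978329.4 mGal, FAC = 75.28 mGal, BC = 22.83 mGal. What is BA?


BA = g_obs - g_ref + FAC - BC
= 978390.47 - 978329.4 + 75.28 - 22.83
= 113.52 mGal

113.52


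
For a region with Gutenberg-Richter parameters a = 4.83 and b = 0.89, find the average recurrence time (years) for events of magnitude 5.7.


log10(N) = 4.83 - 0.89*5.7 = -0.243
N = 10^-0.243 = 0.571479
T = 1/N = 1/0.571479 = 1.7498 years

1.7498


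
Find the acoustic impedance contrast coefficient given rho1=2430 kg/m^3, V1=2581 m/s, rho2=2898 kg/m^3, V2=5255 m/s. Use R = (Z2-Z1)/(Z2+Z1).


Z1 = 2430 * 2581 = 6271830
Z2 = 2898 * 5255 = 15228990
R = (15228990 - 6271830) / (15228990 + 6271830) = 8957160 / 21500820 = 0.4166

0.4166


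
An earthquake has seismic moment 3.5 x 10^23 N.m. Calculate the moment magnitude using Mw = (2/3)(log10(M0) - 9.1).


log10(M0) = log10(3.5 x 10^23) = 23.5441
Mw = 2/3 * (23.5441 - 9.1)
= 2/3 * 14.4441
= 9.63

9.63


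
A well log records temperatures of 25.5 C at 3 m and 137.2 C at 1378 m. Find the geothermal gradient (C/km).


dT = 137.2 - 25.5 = 111.7 C
dz = 1378 - 3 = 1375 m
gradient = dT/dz * 1000 = 111.7/1375 * 1000 = 81.2364 C/km

81.2364


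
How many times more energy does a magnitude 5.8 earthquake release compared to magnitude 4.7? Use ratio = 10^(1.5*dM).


M2 - M1 = 5.8 - 4.7 = 1.1
1.5 * 1.1 = 1.65
ratio = 10^1.65 = 44.67

44.67


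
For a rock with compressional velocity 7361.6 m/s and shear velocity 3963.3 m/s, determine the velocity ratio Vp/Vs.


Vp/Vs = 7361.6 / 3963.3
= 1.8574

1.8574


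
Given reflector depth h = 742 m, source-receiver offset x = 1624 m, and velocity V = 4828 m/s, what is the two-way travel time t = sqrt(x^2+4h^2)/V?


x^2 + 4h^2 = 1624^2 + 4*742^2 = 2637376 + 2202256 = 4839632
sqrt(4839632) = 2199.9164
t = 2199.9164 / 4828 = 0.4557 s

0.4557


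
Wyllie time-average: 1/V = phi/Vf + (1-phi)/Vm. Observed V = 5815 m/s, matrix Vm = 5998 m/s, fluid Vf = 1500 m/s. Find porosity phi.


1/V - 1/Vm = 1/5815 - 1/5998 = 5.25e-06
1/Vf - 1/Vm = 1/1500 - 1/5998 = 0.00049994
phi = 5.25e-06 / 0.00049994 = 0.0105

0.0105


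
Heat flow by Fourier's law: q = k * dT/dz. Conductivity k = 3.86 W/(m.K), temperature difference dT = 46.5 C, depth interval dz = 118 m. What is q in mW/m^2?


q = k * dT / dz * 1000
= 3.86 * 46.5 / 118 * 1000
= 1.521102 * 1000
= 1521.1017 mW/m^2

1521.1017


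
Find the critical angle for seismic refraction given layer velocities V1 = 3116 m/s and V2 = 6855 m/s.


V1/V2 = 3116/6855 = 0.454559
theta_c = arcsin(0.454559) = 27.0365 degrees

27.0365


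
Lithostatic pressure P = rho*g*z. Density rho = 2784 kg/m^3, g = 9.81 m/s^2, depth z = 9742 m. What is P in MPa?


P = rho * g * z / 1e6
= 2784 * 9.81 * 9742 / 1e6
= 266064151.68 / 1e6
= 266.0642 MPa

266.0642


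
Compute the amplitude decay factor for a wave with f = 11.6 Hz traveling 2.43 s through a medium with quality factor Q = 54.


pi*f*t/Q = pi*11.6*2.43/54 = 1.639911
A/A0 = exp(-1.639911) = 0.193997

0.193997


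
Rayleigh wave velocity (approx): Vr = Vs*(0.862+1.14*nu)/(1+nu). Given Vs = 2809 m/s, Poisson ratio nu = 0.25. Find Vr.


Numerator factor = 0.862 + 1.14*0.25 = 1.147
Denominator = 1 + 0.25 = 1.25
Vr = 2809 * 1.147 / 1.25 = 2577.54 m/s

2577.54


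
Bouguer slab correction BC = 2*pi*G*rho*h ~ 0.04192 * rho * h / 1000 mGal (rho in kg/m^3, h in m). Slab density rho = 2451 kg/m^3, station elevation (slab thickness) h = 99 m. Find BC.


BC = 0.04192 * rho * h / 1000
= 0.04192 * 2451 * 99 / 1000
= 10.1718 mGal

10.1718


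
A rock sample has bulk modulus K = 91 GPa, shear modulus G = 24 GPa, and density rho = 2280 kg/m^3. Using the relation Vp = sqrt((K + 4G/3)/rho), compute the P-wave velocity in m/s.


First compute the effective modulus:
K + 4G/3 = 91e9 + 4*24e9/3 = 123000000000.0 Pa
Then divide by density:
123000000000.0 / 2280 = 53947368.4211 Pa/(kg/m^3)
Take the square root:
Vp = sqrt(53947368.4211) = 7344.89 m/s

7344.89


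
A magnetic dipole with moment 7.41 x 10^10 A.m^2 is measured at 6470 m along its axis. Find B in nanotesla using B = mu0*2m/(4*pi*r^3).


m = 7.41 x 10^10 = 74100000000 A.m^2
2m = 148200000000 A.m^2
r^3 = 6470^3 = 270840023000
B = (4pi*10^-7) * 148200000000 / (4*pi * 270840023000) * 1e9
= 186233.612505 / 3403476106219.56 * 1e9
= 54.7186 nT

54.7186


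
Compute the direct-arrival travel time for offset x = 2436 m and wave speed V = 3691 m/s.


t = x / V
= 2436 / 3691
= 0.66 s

0.66


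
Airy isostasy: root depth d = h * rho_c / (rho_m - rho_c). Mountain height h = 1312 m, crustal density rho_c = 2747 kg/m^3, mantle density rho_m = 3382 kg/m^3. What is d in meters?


rho_m - rho_c = 3382 - 2747 = 635
d = 1312 * 2747 / 635
= 3604064 / 635
= 5675.69 m

5675.69


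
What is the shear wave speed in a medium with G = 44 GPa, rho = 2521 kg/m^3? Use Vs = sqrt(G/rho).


Convert G to Pa: G = 44e9 Pa
Compute G/rho = 44e9 / 2521 = 17453391.5113
Vs = sqrt(17453391.5113) = 4177.73 m/s

4177.73


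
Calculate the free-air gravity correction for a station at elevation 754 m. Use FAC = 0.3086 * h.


FAC = 0.3086 * h
= 0.3086 * 754
= 232.6844 mGal

232.6844


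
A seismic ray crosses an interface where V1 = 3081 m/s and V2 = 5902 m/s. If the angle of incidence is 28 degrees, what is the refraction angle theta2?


sin(theta1) = sin(28 deg) = 0.469472
sin(theta2) = V2/V1 * sin(theta1) = 5902/3081 * 0.469472 = 0.899325
theta2 = arcsin(0.899325) = 64.0695 degrees

64.0695


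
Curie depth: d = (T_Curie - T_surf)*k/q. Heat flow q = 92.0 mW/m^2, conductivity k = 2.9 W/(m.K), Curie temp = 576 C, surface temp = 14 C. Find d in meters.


T_Curie - T_surf = 576 - 14 = 562 C
Convert q to W/m^2: 92.0 mW/m^2 = 0.092 W/m^2
d = 562 * 2.9 / 0.092 = 17715.22 m

17715.22


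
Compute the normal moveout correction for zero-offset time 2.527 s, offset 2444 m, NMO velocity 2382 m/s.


x/Vnmo = 2444/2382 = 1.026029
(x/Vnmo)^2 = 1.052735
t0^2 = 6.385729
sqrt(6.385729 + 1.052735) = 2.727355
dt = 2.727355 - 2.527 = 0.200355

0.200355


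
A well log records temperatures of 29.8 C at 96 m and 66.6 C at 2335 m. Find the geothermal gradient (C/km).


dT = 66.6 - 29.8 = 36.8 C
dz = 2335 - 96 = 2239 m
gradient = dT/dz * 1000 = 36.8/2239 * 1000 = 16.4359 C/km

16.4359


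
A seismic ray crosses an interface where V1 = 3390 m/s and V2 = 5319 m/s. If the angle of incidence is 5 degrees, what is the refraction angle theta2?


sin(theta1) = sin(5 deg) = 0.087156
sin(theta2) = V2/V1 * sin(theta1) = 5319/3390 * 0.087156 = 0.13675
theta2 = arcsin(0.13675) = 7.8598 degrees

7.8598


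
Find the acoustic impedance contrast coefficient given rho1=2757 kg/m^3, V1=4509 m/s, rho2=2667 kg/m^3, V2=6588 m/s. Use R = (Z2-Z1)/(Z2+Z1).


Z1 = 2757 * 4509 = 12431313
Z2 = 2667 * 6588 = 17570196
R = (17570196 - 12431313) / (17570196 + 12431313) = 5138883 / 30001509 = 0.1713

0.1713


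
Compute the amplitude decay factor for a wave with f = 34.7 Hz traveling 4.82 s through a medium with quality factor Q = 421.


pi*f*t/Q = pi*34.7*4.82/421 = 1.248085
A/A0 = exp(-1.248085) = 0.287054

0.287054


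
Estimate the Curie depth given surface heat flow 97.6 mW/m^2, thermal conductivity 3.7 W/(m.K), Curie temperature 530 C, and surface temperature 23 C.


T_Curie - T_surf = 530 - 23 = 507 C
Convert q to W/m^2: 97.6 mW/m^2 = 0.0976 W/m^2
d = 507 * 3.7 / 0.0976 = 19220.29 m

19220.29


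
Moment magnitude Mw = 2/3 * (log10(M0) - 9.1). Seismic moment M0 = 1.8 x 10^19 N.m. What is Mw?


log10(M0) = log10(1.8 x 10^19) = 19.2553
Mw = 2/3 * (19.2553 - 9.1)
= 2/3 * 10.1553
= 6.77

6.77


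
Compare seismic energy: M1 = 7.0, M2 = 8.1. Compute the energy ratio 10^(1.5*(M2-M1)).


M2 - M1 = 8.1 - 7.0 = 1.1
1.5 * 1.1 = 1.65
ratio = 10^1.65 = 44.67

44.67


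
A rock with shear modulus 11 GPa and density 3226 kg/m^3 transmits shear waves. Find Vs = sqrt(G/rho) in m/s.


Convert G to Pa: G = 11e9 Pa
Compute G/rho = 11e9 / 3226 = 3409795.4123
Vs = sqrt(3409795.4123) = 1846.56 m/s

1846.56


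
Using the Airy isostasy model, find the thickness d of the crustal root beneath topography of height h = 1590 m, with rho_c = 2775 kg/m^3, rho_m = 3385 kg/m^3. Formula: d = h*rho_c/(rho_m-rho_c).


rho_m - rho_c = 3385 - 2775 = 610
d = 1590 * 2775 / 610
= 4412250 / 610
= 7233.2 m

7233.2


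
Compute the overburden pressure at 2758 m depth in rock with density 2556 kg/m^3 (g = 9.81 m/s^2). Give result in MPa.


P = rho * g * z / 1e6
= 2556 * 9.81 * 2758 / 1e6
= 69155084.88 / 1e6
= 69.1551 MPa

69.1551


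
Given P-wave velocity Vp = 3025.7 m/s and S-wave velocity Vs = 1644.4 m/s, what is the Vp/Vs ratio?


Vp/Vs = 3025.7 / 1644.4
= 1.84

1.84


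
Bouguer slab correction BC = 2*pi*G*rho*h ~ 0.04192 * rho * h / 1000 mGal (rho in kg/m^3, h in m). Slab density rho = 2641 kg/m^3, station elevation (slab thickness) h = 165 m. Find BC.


BC = 0.04192 * rho * h / 1000
= 0.04192 * 2641 * 165 / 1000
= 18.2673 mGal

18.2673


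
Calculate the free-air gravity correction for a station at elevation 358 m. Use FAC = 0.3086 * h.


FAC = 0.3086 * h
= 0.3086 * 358
= 110.4788 mGal

110.4788


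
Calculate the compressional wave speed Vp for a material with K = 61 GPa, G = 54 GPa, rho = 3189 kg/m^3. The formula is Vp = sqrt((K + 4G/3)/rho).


First compute the effective modulus:
K + 4G/3 = 61e9 + 4*54e9/3 = 133000000000.0 Pa
Then divide by density:
133000000000.0 / 3189 = 41705863.9072 Pa/(kg/m^3)
Take the square root:
Vp = sqrt(41705863.9072) = 6458.01 m/s

6458.01


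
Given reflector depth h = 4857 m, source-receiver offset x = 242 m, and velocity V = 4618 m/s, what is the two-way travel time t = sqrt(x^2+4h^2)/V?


x^2 + 4h^2 = 242^2 + 4*4857^2 = 58564 + 94361796 = 94420360
sqrt(94420360) = 9717.0139
t = 9717.0139 / 4618 = 2.1042 s

2.1042


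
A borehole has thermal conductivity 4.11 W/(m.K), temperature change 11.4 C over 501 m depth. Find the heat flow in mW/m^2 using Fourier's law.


q = k * dT / dz * 1000
= 4.11 * 11.4 / 501 * 1000
= 0.093521 * 1000
= 93.521 mW/m^2

93.521


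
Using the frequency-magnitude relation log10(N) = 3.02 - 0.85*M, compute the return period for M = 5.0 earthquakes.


log10(N) = 3.02 - 0.85*5.0 = -1.23
N = 10^-1.23 = 0.058884
T = 1/N = 1/0.058884 = 16.9824 years

16.9824


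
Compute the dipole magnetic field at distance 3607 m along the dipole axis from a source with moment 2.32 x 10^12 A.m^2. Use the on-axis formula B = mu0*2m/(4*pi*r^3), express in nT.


m = 2.32 x 10^12 = 2320000000000 A.m^2
2m = 4640000000000 A.m^2
r^3 = 3607^3 = 46928689543
B = (4pi*10^-7) * 4640000000000 / (4*pi * 46928689543) * 1e9
= 5830795.965063 / 589723305243.54 * 1e9
= 9887.3419 nT

9887.3419


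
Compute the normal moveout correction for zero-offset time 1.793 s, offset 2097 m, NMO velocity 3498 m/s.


x/Vnmo = 2097/3498 = 0.599485
(x/Vnmo)^2 = 0.359383
t0^2 = 3.214849
sqrt(3.214849 + 0.359383) = 1.890564
dt = 1.890564 - 1.793 = 0.097564

0.097564


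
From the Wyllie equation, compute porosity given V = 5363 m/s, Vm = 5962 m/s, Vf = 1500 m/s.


1/V - 1/Vm = 1/5363 - 1/5962 = 1.873e-05
1/Vf - 1/Vm = 1/1500 - 1/5962 = 0.00049894
phi = 1.873e-05 / 0.00049894 = 0.0375

0.0375


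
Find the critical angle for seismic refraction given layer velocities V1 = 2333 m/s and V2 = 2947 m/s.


V1/V2 = 2333/2947 = 0.791653
theta_c = arcsin(0.791653) = 52.3402 degrees

52.3402


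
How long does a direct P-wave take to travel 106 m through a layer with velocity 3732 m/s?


t = x / V
= 106 / 3732
= 0.0284 s

0.0284


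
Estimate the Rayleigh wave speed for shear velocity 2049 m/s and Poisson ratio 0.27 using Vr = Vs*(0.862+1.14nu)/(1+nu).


Numerator factor = 0.862 + 1.14*0.27 = 1.1698
Denominator = 1 + 0.27 = 1.27
Vr = 2049 * 1.1698 / 1.27 = 1887.34 m/s

1887.34


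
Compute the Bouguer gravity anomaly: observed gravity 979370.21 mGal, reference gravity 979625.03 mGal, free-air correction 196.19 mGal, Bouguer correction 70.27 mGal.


BA = g_obs - g_ref + FAC - BC
= 979370.21 - 979625.03 + 196.19 - 70.27
= -128.9 mGal

-128.9


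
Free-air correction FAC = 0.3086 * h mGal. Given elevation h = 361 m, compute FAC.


FAC = 0.3086 * h
= 0.3086 * 361
= 111.4046 mGal

111.4046


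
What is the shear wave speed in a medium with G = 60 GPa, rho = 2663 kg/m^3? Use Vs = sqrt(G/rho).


Convert G to Pa: G = 60e9 Pa
Compute G/rho = 60e9 / 2663 = 22530980.0976
Vs = sqrt(22530980.0976) = 4746.68 m/s

4746.68


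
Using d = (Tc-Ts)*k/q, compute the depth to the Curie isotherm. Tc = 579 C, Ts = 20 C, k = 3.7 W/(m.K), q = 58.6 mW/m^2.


T_Curie - T_surf = 579 - 20 = 559 C
Convert q to W/m^2: 58.6 mW/m^2 = 0.0586 W/m^2
d = 559 * 3.7 / 0.0586 = 35295.22 m

35295.22


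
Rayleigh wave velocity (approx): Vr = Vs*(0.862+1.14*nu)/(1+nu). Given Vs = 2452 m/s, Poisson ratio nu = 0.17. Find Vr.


Numerator factor = 0.862 + 1.14*0.17 = 1.0558
Denominator = 1 + 0.17 = 1.17
Vr = 2452 * 1.0558 / 1.17 = 2212.67 m/s

2212.67


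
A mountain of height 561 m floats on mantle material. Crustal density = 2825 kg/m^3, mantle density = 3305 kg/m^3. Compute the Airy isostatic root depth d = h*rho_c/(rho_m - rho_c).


rho_m - rho_c = 3305 - 2825 = 480
d = 561 * 2825 / 480
= 1584825 / 480
= 3301.72 m

3301.72


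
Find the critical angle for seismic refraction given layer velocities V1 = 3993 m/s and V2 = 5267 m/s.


V1/V2 = 3993/5267 = 0.758117
theta_c = arcsin(0.758117) = 49.2984 degrees

49.2984


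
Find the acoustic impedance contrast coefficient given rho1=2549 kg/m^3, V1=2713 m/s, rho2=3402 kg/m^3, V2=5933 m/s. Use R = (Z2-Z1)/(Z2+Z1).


Z1 = 2549 * 2713 = 6915437
Z2 = 3402 * 5933 = 20184066
R = (20184066 - 6915437) / (20184066 + 6915437) = 13268629 / 27099503 = 0.4896

0.4896


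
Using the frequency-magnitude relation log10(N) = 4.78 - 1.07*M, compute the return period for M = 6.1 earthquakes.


log10(N) = 4.78 - 1.07*6.1 = -1.747
N = 10^-1.747 = 0.017906
T = 1/N = 1/0.017906 = 55.847 years

55.847


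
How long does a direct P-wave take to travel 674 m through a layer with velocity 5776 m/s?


t = x / V
= 674 / 5776
= 0.1167 s

0.1167


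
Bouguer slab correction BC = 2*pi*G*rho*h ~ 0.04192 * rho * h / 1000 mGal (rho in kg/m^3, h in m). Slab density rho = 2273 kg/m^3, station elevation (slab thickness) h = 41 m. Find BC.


BC = 0.04192 * rho * h / 1000
= 0.04192 * 2273 * 41 / 1000
= 3.9067 mGal

3.9067


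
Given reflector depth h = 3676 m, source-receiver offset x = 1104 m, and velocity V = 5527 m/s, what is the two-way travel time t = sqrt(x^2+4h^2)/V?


x^2 + 4h^2 = 1104^2 + 4*3676^2 = 1218816 + 54051904 = 55270720
sqrt(55270720) = 7434.428
t = 7434.428 / 5527 = 1.3451 s

1.3451


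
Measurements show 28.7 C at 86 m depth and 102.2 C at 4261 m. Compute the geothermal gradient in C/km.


dT = 102.2 - 28.7 = 73.5 C
dz = 4261 - 86 = 4175 m
gradient = dT/dz * 1000 = 73.5/4175 * 1000 = 17.6048 C/km

17.6048


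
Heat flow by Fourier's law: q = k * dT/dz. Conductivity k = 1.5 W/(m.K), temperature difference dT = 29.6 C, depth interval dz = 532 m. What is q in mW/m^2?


q = k * dT / dz * 1000
= 1.5 * 29.6 / 532 * 1000
= 0.083459 * 1000
= 83.4586 mW/m^2

83.4586


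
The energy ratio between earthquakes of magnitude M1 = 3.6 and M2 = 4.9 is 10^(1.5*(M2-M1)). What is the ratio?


M2 - M1 = 4.9 - 3.6 = 1.3
1.5 * 1.3 = 1.95
ratio = 10^1.95 = 89.13

89.13


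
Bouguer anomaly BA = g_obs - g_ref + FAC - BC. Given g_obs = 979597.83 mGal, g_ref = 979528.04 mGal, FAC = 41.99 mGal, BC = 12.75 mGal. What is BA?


BA = g_obs - g_ref + FAC - BC
= 979597.83 - 979528.04 + 41.99 - 12.75
= 99.03 mGal

99.03


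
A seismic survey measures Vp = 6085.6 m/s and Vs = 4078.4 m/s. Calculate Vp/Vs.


Vp/Vs = 6085.6 / 4078.4
= 1.4922

1.4922


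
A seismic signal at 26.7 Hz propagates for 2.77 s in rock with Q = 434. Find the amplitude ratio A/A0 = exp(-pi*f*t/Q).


pi*f*t/Q = pi*26.7*2.77/434 = 0.535366
A/A0 = exp(-0.535366) = 0.585455

0.585455


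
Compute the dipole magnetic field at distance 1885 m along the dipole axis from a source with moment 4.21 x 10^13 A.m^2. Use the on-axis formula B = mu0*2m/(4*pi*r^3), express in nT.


m = 4.21 x 10^13 = 42100000000000 A.m^2
2m = 84200000000000 A.m^2
r^3 = 1885^3 = 6697829125
B = (4pi*10^-7) * 84200000000000 / (4*pi * 6697829125) * 1e9
= 105808840.572904 / 84167403096.4 * 1e9
= 1257123.7401 nT

1257123.7401


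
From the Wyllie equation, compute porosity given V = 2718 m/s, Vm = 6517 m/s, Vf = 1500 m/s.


1/V - 1/Vm = 1/2718 - 1/6517 = 0.00021447
1/Vf - 1/Vm = 1/1500 - 1/6517 = 0.00051322
phi = 0.00021447 / 0.00051322 = 0.4179

0.4179


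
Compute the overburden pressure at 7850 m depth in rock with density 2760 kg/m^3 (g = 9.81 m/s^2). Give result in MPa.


P = rho * g * z / 1e6
= 2760 * 9.81 * 7850 / 1e6
= 212543460.0 / 1e6
= 212.5435 MPa

212.5435


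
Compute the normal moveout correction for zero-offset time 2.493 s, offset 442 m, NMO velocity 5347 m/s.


x/Vnmo = 442/5347 = 0.082663
(x/Vnmo)^2 = 0.006833
t0^2 = 6.215049
sqrt(6.215049 + 0.006833) = 2.49437
dt = 2.49437 - 2.493 = 0.00137

0.00137


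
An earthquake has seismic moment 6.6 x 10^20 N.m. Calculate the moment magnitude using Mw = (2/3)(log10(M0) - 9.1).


log10(M0) = log10(6.6 x 10^20) = 20.8195
Mw = 2/3 * (20.8195 - 9.1)
= 2/3 * 11.7195
= 7.81

7.81


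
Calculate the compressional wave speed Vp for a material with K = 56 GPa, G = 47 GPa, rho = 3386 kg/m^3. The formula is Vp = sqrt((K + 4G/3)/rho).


First compute the effective modulus:
K + 4G/3 = 56e9 + 4*47e9/3 = 118666666666.67 Pa
Then divide by density:
118666666666.67 / 3386 = 35046268.9506 Pa/(kg/m^3)
Take the square root:
Vp = sqrt(35046268.9506) = 5919.99 m/s

5919.99


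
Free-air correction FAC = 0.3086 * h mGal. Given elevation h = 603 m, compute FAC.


FAC = 0.3086 * h
= 0.3086 * 603
= 186.0858 mGal

186.0858


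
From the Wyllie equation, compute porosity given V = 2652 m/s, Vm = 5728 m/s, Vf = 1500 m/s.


1/V - 1/Vm = 1/2652 - 1/5728 = 0.00020249
1/Vf - 1/Vm = 1/1500 - 1/5728 = 0.00049209
phi = 0.00020249 / 0.00049209 = 0.4115

0.4115


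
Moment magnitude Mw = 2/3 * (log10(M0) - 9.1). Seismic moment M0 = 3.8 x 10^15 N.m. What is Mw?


log10(M0) = log10(3.8 x 10^15) = 15.5798
Mw = 2/3 * (15.5798 - 9.1)
= 2/3 * 6.4798
= 4.32

4.32


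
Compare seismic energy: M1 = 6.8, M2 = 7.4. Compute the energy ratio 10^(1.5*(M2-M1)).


M2 - M1 = 7.4 - 6.8 = 0.6
1.5 * 0.6 = 0.9
ratio = 10^0.9 = 7.94

7.94


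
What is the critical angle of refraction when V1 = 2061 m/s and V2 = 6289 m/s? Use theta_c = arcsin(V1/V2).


V1/V2 = 2061/6289 = 0.327715
theta_c = arcsin(0.327715) = 19.1301 degrees

19.1301


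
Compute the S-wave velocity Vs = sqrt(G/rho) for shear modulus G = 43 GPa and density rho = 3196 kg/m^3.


Convert G to Pa: G = 43e9 Pa
Compute G/rho = 43e9 / 3196 = 13454317.8974
Vs = sqrt(13454317.8974) = 3668.01 m/s

3668.01


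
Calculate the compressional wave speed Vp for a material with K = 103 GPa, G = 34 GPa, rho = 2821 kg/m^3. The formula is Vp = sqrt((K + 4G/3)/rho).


First compute the effective modulus:
K + 4G/3 = 103e9 + 4*34e9/3 = 148333333333.33 Pa
Then divide by density:
148333333333.33 / 2821 = 52581826.7754 Pa/(kg/m^3)
Take the square root:
Vp = sqrt(52581826.7754) = 7251.33 m/s

7251.33


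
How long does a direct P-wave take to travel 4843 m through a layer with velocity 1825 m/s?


t = x / V
= 4843 / 1825
= 2.6537 s

2.6537


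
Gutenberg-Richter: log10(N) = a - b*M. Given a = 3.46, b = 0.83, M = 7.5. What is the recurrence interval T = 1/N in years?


log10(N) = 3.46 - 0.83*7.5 = -2.765
N = 10^-2.765 = 0.001718
T = 1/N = 1/0.001718 = 582.1032 years

582.1032


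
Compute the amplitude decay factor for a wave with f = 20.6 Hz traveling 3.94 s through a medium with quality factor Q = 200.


pi*f*t/Q = pi*20.6*3.94/200 = 1.274921
A/A0 = exp(-1.274921) = 0.279453

0.279453


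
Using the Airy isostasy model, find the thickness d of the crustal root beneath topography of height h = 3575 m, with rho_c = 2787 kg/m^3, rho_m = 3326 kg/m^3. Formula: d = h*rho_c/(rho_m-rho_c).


rho_m - rho_c = 3326 - 2787 = 539
d = 3575 * 2787 / 539
= 9963525 / 539
= 18485.2 m

18485.2


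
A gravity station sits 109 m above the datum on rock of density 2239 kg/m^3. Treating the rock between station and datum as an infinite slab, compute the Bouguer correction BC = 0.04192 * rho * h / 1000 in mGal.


BC = 0.04192 * rho * h / 1000
= 0.04192 * 2239 * 109 / 1000
= 10.2306 mGal

10.2306


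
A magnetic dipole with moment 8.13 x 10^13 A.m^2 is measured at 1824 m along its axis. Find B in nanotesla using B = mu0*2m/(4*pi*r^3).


m = 8.13 x 10^13 = 81300000000000 A.m^2
2m = 162600000000000 A.m^2
r^3 = 1824^3 = 6068404224
B = (4pi*10^-7) * 162600000000000 / (4*pi * 6068404224) * 1e9
= 204329186.18948 / 76257816516.53 * 1e9
= 2679452.3568 nT

2679452.3568


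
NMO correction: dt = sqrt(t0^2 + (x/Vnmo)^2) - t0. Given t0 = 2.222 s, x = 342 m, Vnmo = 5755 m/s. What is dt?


x/Vnmo = 342/5755 = 0.059427
(x/Vnmo)^2 = 0.003532
t0^2 = 4.937284
sqrt(4.937284 + 0.003532) = 2.222795
dt = 2.222795 - 2.222 = 0.000795

7.950000e-04


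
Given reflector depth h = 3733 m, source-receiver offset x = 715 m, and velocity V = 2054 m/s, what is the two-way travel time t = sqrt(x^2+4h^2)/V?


x^2 + 4h^2 = 715^2 + 4*3733^2 = 511225 + 55741156 = 56252381
sqrt(56252381) = 7500.1587
t = 7500.1587 / 2054 = 3.6515 s

3.6515


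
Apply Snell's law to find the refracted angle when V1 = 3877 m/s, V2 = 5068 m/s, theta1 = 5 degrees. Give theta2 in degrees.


sin(theta1) = sin(5 deg) = 0.087156
sin(theta2) = V2/V1 * sin(theta1) = 5068/3877 * 0.087156 = 0.11393
theta2 = arcsin(0.11393) = 6.5419 degrees

6.5419


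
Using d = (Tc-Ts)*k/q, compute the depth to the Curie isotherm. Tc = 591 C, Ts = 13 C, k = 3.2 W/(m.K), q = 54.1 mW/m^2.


T_Curie - T_surf = 591 - 13 = 578 C
Convert q to W/m^2: 54.1 mW/m^2 = 0.0541 W/m^2
d = 578 * 3.2 / 0.0541 = 34188.54 m

34188.54
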